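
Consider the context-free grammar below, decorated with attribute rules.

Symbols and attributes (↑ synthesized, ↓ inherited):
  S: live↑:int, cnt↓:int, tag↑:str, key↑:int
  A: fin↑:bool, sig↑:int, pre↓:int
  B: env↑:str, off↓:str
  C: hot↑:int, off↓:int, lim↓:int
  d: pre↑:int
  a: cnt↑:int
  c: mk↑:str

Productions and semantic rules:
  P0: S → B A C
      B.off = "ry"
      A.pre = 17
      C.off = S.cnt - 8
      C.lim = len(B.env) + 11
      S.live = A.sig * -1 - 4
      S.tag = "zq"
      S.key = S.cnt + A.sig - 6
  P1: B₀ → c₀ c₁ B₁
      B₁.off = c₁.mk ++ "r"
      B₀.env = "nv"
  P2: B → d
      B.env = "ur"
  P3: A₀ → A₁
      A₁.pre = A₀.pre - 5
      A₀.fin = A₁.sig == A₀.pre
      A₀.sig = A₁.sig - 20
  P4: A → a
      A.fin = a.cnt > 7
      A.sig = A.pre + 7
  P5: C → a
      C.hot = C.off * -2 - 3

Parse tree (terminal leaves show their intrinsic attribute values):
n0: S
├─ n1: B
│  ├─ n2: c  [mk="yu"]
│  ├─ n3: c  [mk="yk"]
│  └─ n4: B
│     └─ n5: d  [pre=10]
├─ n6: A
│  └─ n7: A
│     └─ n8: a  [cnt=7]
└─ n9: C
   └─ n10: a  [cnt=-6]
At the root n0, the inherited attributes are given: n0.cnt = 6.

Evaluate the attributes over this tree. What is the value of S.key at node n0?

1. n0.cnt = 6  [given at root]
2. n1.off = "ry"  ["ry"]
3. n2.mk = "yu"  [terminal]
4. n3.mk = "yk"  [terminal]
5. n4.off = "ykr"  [c₁.mk ++ "r"]
6. n5.pre = 10  [terminal]
7. n4.env = "ur"  ["ur"]
8. n1.env = "nv"  ["nv"]
9. n6.pre = 17  [17]
10. n7.pre = 12  [A₀.pre - 5]
11. n8.cnt = 7  [terminal]
12. n7.fin = false  [a.cnt > 7]
13. n7.sig = 19  [A.pre + 7]
14. n6.fin = false  [A₁.sig == A₀.pre]
15. n6.sig = -1  [A₁.sig - 20]
16. n9.off = -2  [S.cnt - 8]
17. n9.lim = 13  [len(B.env) + 11]
18. n10.cnt = -6  [terminal]
19. n9.hot = 1  [C.off * -2 - 3]
20. n0.live = -3  [A.sig * -1 - 4]
21. n0.tag = "zq"  ["zq"]
22. n0.key = -1  [S.cnt + A.sig - 6]

-1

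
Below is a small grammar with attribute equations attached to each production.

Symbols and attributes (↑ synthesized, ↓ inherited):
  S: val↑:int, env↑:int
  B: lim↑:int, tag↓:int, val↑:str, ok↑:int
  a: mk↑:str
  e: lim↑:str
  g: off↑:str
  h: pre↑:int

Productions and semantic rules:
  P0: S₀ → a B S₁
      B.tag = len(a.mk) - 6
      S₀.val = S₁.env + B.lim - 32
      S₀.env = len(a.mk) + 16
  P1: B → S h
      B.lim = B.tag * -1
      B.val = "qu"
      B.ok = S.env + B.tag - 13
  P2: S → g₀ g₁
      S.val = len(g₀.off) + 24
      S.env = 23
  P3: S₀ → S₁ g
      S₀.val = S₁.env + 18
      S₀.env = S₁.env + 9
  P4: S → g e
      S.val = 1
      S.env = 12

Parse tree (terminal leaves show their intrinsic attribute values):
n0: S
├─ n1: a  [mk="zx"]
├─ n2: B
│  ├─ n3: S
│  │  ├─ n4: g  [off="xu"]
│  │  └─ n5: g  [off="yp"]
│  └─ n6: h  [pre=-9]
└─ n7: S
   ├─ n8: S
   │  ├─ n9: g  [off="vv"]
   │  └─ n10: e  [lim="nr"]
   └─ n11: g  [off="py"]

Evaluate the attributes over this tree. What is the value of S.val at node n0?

-7

1. n1.mk = "zx"  [terminal]
2. n2.tag = -4  [len(a.mk) - 6]
3. n4.off = "xu"  [terminal]
4. n5.off = "yp"  [terminal]
5. n3.val = 26  [len(g₀.off) + 24]
6. n3.env = 23  [23]
7. n6.pre = -9  [terminal]
8. n2.lim = 4  [B.tag * -1]
9. n2.val = "qu"  ["qu"]
10. n2.ok = 6  [S.env + B.tag - 13]
11. n9.off = "vv"  [terminal]
12. n10.lim = "nr"  [terminal]
13. n8.val = 1  [1]
14. n8.env = 12  [12]
15. n11.off = "py"  [terminal]
16. n7.val = 30  [S₁.env + 18]
17. n7.env = 21  [S₁.env + 9]
18. n0.val = -7  [S₁.env + B.lim - 32]
19. n0.env = 18  [len(a.mk) + 16]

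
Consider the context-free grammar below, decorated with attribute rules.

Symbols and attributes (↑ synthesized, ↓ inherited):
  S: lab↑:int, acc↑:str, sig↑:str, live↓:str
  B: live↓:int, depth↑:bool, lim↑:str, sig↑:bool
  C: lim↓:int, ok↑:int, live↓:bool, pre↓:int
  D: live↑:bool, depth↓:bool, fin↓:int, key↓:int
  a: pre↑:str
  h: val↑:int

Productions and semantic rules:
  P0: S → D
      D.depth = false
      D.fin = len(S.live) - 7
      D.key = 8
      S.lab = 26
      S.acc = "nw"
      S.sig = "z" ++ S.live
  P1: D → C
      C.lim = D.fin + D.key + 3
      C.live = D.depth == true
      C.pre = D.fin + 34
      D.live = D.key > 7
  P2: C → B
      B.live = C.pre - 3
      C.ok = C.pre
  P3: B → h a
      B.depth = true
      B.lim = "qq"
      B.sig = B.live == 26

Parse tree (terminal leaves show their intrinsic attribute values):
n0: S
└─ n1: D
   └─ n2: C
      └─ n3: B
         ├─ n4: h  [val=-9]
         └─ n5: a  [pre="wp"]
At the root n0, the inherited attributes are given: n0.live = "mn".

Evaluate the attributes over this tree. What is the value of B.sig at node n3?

1. n0.live = "mn"  [given at root]
2. n1.depth = false  [false]
3. n1.fin = -5  [len(S.live) - 7]
4. n1.key = 8  [8]
5. n2.lim = 6  [D.fin + D.key + 3]
6. n2.live = false  [D.depth == true]
7. n2.pre = 29  [D.fin + 34]
8. n3.live = 26  [C.pre - 3]
9. n4.val = -9  [terminal]
10. n5.pre = "wp"  [terminal]
11. n3.depth = true  [true]
12. n3.lim = "qq"  ["qq"]
13. n3.sig = true  [B.live == 26]
14. n2.ok = 29  [C.pre]
15. n1.live = true  [D.key > 7]
16. n0.lab = 26  [26]
17. n0.acc = "nw"  ["nw"]
18. n0.sig = "zmn"  ["z" ++ S.live]

true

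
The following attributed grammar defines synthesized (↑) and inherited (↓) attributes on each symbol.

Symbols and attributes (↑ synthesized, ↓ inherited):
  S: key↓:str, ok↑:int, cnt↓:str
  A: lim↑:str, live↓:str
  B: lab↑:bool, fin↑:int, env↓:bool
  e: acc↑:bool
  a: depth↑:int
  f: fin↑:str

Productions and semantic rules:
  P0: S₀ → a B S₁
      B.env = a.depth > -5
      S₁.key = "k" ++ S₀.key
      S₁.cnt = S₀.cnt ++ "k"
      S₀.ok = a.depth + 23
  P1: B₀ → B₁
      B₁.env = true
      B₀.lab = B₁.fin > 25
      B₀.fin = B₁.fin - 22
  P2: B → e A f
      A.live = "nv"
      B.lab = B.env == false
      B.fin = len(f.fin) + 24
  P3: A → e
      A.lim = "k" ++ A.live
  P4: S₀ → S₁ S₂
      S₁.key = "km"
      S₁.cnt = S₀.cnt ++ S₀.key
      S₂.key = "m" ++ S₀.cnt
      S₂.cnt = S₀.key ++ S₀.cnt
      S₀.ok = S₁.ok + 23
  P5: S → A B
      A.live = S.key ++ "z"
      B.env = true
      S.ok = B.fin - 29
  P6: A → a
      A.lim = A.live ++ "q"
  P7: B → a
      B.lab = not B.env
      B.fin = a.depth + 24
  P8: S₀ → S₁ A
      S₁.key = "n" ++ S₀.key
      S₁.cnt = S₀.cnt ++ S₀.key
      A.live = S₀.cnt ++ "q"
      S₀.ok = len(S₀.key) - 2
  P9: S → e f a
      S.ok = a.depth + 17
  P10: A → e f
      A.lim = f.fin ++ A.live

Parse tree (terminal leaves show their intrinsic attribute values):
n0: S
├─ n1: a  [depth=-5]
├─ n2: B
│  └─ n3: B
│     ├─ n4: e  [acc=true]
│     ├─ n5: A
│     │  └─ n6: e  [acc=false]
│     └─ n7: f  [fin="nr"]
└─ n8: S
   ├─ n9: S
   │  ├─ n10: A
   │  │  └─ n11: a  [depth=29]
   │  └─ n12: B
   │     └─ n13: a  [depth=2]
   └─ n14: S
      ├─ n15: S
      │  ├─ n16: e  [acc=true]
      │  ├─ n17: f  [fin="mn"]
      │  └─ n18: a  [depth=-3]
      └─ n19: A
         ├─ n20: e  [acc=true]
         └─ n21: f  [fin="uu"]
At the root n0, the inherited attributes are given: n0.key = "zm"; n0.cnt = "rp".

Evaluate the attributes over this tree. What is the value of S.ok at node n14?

1. n0.key = "zm"  [given at root]
2. n0.cnt = "rp"  [given at root]
3. n1.depth = -5  [terminal]
4. n2.env = false  [a.depth > -5]
5. n3.env = true  [true]
6. n4.acc = true  [terminal]
7. n5.live = "nv"  ["nv"]
8. n6.acc = false  [terminal]
9. n5.lim = "knv"  ["k" ++ A.live]
10. n7.fin = "nr"  [terminal]
11. n3.lab = false  [B.env == false]
12. n3.fin = 26  [len(f.fin) + 24]
13. n2.lab = true  [B₁.fin > 25]
14. n2.fin = 4  [B₁.fin - 22]
15. n8.key = "kzm"  ["k" ++ S₀.key]
16. n8.cnt = "rpk"  [S₀.cnt ++ "k"]
17. n9.key = "km"  ["km"]
18. n9.cnt = "rpkkzm"  [S₀.cnt ++ S₀.key]
19. n10.live = "kmz"  [S.key ++ "z"]
20. n11.depth = 29  [terminal]
21. n10.lim = "kmzq"  [A.live ++ "q"]
22. n12.env = true  [true]
23. n13.depth = 2  [terminal]
24. n12.lab = false  [not B.env]
25. n12.fin = 26  [a.depth + 24]
26. n9.ok = -3  [B.fin - 29]
27. n14.key = "mrpk"  ["m" ++ S₀.cnt]
28. n14.cnt = "kzmrpk"  [S₀.key ++ S₀.cnt]
29. n15.key = "nmrpk"  ["n" ++ S₀.key]
30. n15.cnt = "kzmrpkmrpk"  [S₀.cnt ++ S₀.key]
31. n16.acc = true  [terminal]
32. n17.fin = "mn"  [terminal]
33. n18.depth = -3  [terminal]
34. n15.ok = 14  [a.depth + 17]
35. n19.live = "kzmrpkq"  [S₀.cnt ++ "q"]
36. n20.acc = true  [terminal]
37. n21.fin = "uu"  [terminal]
38. n19.lim = "uukzmrpkq"  [f.fin ++ A.live]
39. n14.ok = 2  [len(S₀.key) - 2]
40. n8.ok = 20  [S₁.ok + 23]
41. n0.ok = 18  [a.depth + 23]

2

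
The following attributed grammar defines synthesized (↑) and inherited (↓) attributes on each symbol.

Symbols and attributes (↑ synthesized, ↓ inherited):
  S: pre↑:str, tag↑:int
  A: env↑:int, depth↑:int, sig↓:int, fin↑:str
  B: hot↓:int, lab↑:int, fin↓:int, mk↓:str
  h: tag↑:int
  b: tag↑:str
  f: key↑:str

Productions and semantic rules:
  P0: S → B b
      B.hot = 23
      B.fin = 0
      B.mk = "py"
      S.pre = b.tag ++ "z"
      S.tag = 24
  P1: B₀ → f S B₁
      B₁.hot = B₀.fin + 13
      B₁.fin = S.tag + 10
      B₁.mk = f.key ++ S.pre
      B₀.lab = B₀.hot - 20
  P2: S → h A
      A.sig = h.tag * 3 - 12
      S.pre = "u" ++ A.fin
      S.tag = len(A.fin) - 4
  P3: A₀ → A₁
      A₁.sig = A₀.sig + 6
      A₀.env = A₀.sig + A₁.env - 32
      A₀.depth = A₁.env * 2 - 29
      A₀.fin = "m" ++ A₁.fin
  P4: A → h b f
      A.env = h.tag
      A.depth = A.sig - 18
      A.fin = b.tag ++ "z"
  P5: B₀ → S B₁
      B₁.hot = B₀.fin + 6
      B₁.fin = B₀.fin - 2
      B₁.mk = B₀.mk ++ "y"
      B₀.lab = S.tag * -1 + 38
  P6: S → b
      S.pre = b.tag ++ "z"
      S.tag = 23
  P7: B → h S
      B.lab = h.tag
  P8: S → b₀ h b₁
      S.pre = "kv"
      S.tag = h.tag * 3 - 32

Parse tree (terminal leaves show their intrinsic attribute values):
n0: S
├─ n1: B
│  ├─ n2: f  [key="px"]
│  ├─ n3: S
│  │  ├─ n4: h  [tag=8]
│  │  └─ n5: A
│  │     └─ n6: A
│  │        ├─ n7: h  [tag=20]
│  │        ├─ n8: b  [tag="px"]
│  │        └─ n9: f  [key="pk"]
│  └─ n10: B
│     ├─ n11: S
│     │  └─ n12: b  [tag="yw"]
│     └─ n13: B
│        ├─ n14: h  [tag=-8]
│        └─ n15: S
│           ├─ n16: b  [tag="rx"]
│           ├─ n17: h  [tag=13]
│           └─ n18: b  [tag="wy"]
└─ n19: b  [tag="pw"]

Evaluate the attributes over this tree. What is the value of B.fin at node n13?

8

1. n1.hot = 23  [23]
2. n1.fin = 0  [0]
3. n1.mk = "py"  ["py"]
4. n2.key = "px"  [terminal]
5. n4.tag = 8  [terminal]
6. n5.sig = 12  [h.tag * 3 - 12]
7. n6.sig = 18  [A₀.sig + 6]
8. n7.tag = 20  [terminal]
9. n8.tag = "px"  [terminal]
10. n9.key = "pk"  [terminal]
11. n6.env = 20  [h.tag]
12. n6.depth = 0  [A.sig - 18]
13. n6.fin = "pxz"  [b.tag ++ "z"]
14. n5.env = 0  [A₀.sig + A₁.env - 32]
15. n5.depth = 11  [A₁.env * 2 - 29]
16. n5.fin = "mpxz"  ["m" ++ A₁.fin]
17. n3.pre = "umpxz"  ["u" ++ A.fin]
18. n3.tag = 0  [len(A.fin) - 4]
19. n10.hot = 13  [B₀.fin + 13]
20. n10.fin = 10  [S.tag + 10]
21. n10.mk = "pxumpxz"  [f.key ++ S.pre]
22. n12.tag = "yw"  [terminal]
23. n11.pre = "ywz"  [b.tag ++ "z"]
24. n11.tag = 23  [23]
25. n13.hot = 16  [B₀.fin + 6]
26. n13.fin = 8  [B₀.fin - 2]
27. n13.mk = "pxumpxzy"  [B₀.mk ++ "y"]
28. n14.tag = -8  [terminal]
29. n16.tag = "rx"  [terminal]
30. n17.tag = 13  [terminal]
31. n18.tag = "wy"  [terminal]
32. n15.pre = "kv"  ["kv"]
33. n15.tag = 7  [h.tag * 3 - 32]
34. n13.lab = -8  [h.tag]
35. n10.lab = 15  [S.tag * -1 + 38]
36. n1.lab = 3  [B₀.hot - 20]
37. n19.tag = "pw"  [terminal]
38. n0.pre = "pwz"  [b.tag ++ "z"]
39. n0.tag = 24  [24]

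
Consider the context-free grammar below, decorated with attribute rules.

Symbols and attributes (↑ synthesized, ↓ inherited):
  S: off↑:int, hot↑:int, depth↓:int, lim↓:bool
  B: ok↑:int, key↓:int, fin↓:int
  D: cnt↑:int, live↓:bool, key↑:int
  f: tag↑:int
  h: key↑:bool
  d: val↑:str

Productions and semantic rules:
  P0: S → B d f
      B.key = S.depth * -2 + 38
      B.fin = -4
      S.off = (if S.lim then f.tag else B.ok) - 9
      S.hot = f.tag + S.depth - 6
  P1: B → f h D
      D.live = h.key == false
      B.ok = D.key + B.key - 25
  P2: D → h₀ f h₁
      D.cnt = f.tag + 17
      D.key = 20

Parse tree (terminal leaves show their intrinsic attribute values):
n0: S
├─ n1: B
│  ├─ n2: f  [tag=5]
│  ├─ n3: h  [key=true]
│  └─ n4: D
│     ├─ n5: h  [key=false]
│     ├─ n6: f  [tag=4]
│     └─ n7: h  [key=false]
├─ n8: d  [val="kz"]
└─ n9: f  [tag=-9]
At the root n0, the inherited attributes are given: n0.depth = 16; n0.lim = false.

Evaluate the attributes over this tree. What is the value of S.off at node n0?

-8

1. n0.depth = 16  [given at root]
2. n0.lim = false  [given at root]
3. n1.key = 6  [S.depth * -2 + 38]
4. n1.fin = -4  [-4]
5. n2.tag = 5  [terminal]
6. n3.key = true  [terminal]
7. n4.live = false  [h.key == false]
8. n5.key = false  [terminal]
9. n6.tag = 4  [terminal]
10. n7.key = false  [terminal]
11. n4.cnt = 21  [f.tag + 17]
12. n4.key = 20  [20]
13. n1.ok = 1  [D.key + B.key - 25]
14. n8.val = "kz"  [terminal]
15. n9.tag = -9  [terminal]
16. n0.off = -8  [(if S.lim then f.tag else B.ok) - 9]
17. n0.hot = 1  [f.tag + S.depth - 6]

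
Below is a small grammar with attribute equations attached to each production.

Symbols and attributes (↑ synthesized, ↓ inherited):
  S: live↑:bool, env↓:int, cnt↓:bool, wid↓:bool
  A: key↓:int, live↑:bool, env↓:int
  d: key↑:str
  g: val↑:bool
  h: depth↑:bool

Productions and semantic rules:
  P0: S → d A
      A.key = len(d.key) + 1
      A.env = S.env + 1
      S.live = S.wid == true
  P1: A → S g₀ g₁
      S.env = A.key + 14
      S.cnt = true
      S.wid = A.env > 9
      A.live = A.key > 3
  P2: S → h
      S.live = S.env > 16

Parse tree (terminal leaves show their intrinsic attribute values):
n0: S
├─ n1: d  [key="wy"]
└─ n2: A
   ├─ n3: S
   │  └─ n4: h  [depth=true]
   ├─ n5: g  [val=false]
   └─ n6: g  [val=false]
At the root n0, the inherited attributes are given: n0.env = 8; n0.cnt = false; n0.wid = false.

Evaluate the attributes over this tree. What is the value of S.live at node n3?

true

1. n0.env = 8  [given at root]
2. n0.cnt = false  [given at root]
3. n0.wid = false  [given at root]
4. n1.key = "wy"  [terminal]
5. n2.key = 3  [len(d.key) + 1]
6. n2.env = 9  [S.env + 1]
7. n3.env = 17  [A.key + 14]
8. n3.cnt = true  [true]
9. n3.wid = false  [A.env > 9]
10. n4.depth = true  [terminal]
11. n3.live = true  [S.env > 16]
12. n5.val = false  [terminal]
13. n6.val = false  [terminal]
14. n2.live = false  [A.key > 3]
15. n0.live = false  [S.wid == true]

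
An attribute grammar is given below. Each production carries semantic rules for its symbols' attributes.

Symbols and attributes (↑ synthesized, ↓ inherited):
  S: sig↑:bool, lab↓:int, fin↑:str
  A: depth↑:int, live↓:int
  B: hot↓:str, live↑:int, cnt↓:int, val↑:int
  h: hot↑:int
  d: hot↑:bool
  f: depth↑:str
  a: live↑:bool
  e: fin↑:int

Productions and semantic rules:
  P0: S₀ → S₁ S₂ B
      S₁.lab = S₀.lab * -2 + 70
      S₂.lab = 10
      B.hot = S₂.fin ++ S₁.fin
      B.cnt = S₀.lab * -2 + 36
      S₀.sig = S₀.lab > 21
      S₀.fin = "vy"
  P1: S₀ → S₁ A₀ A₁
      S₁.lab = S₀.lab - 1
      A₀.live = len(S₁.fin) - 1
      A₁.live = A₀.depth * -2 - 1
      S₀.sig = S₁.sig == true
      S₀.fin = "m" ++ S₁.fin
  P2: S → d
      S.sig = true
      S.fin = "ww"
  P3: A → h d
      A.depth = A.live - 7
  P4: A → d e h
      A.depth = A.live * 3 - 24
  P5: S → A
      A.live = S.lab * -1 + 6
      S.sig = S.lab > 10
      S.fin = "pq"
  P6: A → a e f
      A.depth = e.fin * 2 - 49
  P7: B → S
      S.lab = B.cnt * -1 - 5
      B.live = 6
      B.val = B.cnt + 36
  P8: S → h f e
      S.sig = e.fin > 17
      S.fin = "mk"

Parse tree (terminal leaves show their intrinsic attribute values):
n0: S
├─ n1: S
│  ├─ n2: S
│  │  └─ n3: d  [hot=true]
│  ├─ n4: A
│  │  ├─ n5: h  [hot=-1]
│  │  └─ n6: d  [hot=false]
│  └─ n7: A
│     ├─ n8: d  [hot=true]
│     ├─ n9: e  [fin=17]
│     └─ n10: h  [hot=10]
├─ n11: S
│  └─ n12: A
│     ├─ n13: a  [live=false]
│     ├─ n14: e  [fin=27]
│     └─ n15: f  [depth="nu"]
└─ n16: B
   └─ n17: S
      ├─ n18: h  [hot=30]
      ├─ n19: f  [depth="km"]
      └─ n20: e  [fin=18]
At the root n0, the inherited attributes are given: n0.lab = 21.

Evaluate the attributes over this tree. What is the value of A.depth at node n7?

1. n0.lab = 21  [given at root]
2. n1.lab = 28  [S₀.lab * -2 + 70]
3. n2.lab = 27  [S₀.lab - 1]
4. n3.hot = true  [terminal]
5. n2.sig = true  [true]
6. n2.fin = "ww"  ["ww"]
7. n4.live = 1  [len(S₁.fin) - 1]
8. n5.hot = -1  [terminal]
9. n6.hot = false  [terminal]
10. n4.depth = -6  [A.live - 7]
11. n7.live = 11  [A₀.depth * -2 - 1]
12. n8.hot = true  [terminal]
13. n9.fin = 17  [terminal]
14. n10.hot = 10  [terminal]
15. n7.depth = 9  [A.live * 3 - 24]
16. n1.sig = true  [S₁.sig == true]
17. n1.fin = "mww"  ["m" ++ S₁.fin]
18. n11.lab = 10  [10]
19. n12.live = -4  [S.lab * -1 + 6]
20. n13.live = false  [terminal]
21. n14.fin = 27  [terminal]
22. n15.depth = "nu"  [terminal]
23. n12.depth = 5  [e.fin * 2 - 49]
24. n11.sig = false  [S.lab > 10]
25. n11.fin = "pq"  ["pq"]
26. n16.hot = "pqmww"  [S₂.fin ++ S₁.fin]
27. n16.cnt = -6  [S₀.lab * -2 + 36]
28. n17.lab = 1  [B.cnt * -1 - 5]
29. n18.hot = 30  [terminal]
30. n19.depth = "km"  [terminal]
31. n20.fin = 18  [terminal]
32. n17.sig = true  [e.fin > 17]
33. n17.fin = "mk"  ["mk"]
34. n16.live = 6  [6]
35. n16.val = 30  [B.cnt + 36]
36. n0.sig = false  [S₀.lab > 21]
37. n0.fin = "vy"  ["vy"]

9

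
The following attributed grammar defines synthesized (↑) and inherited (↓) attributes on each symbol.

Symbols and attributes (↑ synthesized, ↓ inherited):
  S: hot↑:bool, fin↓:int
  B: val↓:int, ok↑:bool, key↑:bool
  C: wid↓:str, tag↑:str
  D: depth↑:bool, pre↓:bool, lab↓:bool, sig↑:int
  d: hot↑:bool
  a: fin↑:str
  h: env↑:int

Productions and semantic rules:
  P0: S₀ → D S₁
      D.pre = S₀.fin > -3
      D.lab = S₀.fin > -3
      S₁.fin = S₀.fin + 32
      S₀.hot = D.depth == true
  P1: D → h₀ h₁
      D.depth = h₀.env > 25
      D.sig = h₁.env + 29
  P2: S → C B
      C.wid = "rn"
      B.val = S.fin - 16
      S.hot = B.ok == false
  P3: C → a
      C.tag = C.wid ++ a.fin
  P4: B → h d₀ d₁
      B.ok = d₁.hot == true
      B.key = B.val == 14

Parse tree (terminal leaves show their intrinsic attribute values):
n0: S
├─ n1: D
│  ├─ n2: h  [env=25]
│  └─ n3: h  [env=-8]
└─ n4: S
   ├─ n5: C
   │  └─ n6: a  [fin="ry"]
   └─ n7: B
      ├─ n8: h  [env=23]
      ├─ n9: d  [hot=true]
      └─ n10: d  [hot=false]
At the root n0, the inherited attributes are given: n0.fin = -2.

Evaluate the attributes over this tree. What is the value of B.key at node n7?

true

1. n0.fin = -2  [given at root]
2. n1.pre = true  [S₀.fin > -3]
3. n1.lab = true  [S₀.fin > -3]
4. n2.env = 25  [terminal]
5. n3.env = -8  [terminal]
6. n1.depth = false  [h₀.env > 25]
7. n1.sig = 21  [h₁.env + 29]
8. n4.fin = 30  [S₀.fin + 32]
9. n5.wid = "rn"  ["rn"]
10. n6.fin = "ry"  [terminal]
11. n5.tag = "rnry"  [C.wid ++ a.fin]
12. n7.val = 14  [S.fin - 16]
13. n8.env = 23  [terminal]
14. n9.hot = true  [terminal]
15. n10.hot = false  [terminal]
16. n7.ok = false  [d₁.hot == true]
17. n7.key = true  [B.val == 14]
18. n4.hot = true  [B.ok == false]
19. n0.hot = false  [D.depth == true]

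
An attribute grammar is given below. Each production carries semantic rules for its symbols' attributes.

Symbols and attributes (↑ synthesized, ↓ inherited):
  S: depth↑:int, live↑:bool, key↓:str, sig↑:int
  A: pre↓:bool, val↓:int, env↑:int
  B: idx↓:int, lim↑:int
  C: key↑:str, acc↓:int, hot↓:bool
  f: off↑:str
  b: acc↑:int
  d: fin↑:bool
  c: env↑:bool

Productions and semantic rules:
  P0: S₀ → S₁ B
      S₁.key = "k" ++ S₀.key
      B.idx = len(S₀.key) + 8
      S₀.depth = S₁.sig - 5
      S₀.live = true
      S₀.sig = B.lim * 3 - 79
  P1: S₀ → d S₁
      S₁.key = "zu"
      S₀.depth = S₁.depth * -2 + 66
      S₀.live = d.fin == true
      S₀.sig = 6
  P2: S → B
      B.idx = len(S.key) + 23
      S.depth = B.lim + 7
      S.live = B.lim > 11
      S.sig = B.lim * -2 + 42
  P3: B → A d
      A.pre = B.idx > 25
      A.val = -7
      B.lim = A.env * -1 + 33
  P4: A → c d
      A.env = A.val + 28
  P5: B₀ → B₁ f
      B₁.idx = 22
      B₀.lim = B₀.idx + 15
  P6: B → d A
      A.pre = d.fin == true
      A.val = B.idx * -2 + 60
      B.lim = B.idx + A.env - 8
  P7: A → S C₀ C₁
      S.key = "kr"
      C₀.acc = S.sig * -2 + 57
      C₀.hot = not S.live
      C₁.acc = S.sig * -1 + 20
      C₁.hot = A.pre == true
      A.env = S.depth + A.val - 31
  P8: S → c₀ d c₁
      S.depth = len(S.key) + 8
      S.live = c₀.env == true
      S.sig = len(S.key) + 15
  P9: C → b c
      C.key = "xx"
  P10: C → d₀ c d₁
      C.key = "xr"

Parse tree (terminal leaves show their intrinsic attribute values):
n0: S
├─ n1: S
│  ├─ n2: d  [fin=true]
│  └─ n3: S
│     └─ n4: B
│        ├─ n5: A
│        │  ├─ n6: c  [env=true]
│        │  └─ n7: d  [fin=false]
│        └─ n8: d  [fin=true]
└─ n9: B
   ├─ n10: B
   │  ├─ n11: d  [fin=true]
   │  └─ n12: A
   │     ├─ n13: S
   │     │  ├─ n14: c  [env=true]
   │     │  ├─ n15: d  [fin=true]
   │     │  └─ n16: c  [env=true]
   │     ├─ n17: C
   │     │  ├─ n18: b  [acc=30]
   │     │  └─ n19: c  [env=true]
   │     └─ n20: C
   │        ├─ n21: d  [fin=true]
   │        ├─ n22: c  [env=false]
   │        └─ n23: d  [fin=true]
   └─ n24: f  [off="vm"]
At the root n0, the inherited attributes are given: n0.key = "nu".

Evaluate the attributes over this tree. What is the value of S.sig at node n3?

1. n0.key = "nu"  [given at root]
2. n1.key = "knu"  ["k" ++ S₀.key]
3. n2.fin = true  [terminal]
4. n3.key = "zu"  ["zu"]
5. n4.idx = 25  [len(S.key) + 23]
6. n5.pre = false  [B.idx > 25]
7. n5.val = -7  [-7]
8. n6.env = true  [terminal]
9. n7.fin = false  [terminal]
10. n5.env = 21  [A.val + 28]
11. n8.fin = true  [terminal]
12. n4.lim = 12  [A.env * -1 + 33]
13. n3.depth = 19  [B.lim + 7]
14. n3.live = true  [B.lim > 11]
15. n3.sig = 18  [B.lim * -2 + 42]
16. n1.depth = 28  [S₁.depth * -2 + 66]
17. n1.live = true  [d.fin == true]
18. n1.sig = 6  [6]
19. n9.idx = 10  [len(S₀.key) + 8]
20. n10.idx = 22  [22]
21. n11.fin = true  [terminal]
22. n12.pre = true  [d.fin == true]
23. n12.val = 16  [B.idx * -2 + 60]
24. n13.key = "kr"  ["kr"]
25. n14.env = true  [terminal]
26. n15.fin = true  [terminal]
27. n16.env = true  [terminal]
28. n13.depth = 10  [len(S.key) + 8]
29. n13.live = true  [c₀.env == true]
30. n13.sig = 17  [len(S.key) + 15]
31. n17.acc = 23  [S.sig * -2 + 57]
32. n17.hot = false  [not S.live]
33. n18.acc = 30  [terminal]
34. n19.env = true  [terminal]
35. n17.key = "xx"  ["xx"]
36. n20.acc = 3  [S.sig * -1 + 20]
37. n20.hot = true  [A.pre == true]
38. n21.fin = true  [terminal]
39. n22.env = false  [terminal]
40. n23.fin = true  [terminal]
41. n20.key = "xr"  ["xr"]
42. n12.env = -5  [S.depth + A.val - 31]
43. n10.lim = 9  [B.idx + A.env - 8]
44. n24.off = "vm"  [terminal]
45. n9.lim = 25  [B₀.idx + 15]
46. n0.depth = 1  [S₁.sig - 5]
47. n0.live = true  [true]
48. n0.sig = -4  [B.lim * 3 - 79]

18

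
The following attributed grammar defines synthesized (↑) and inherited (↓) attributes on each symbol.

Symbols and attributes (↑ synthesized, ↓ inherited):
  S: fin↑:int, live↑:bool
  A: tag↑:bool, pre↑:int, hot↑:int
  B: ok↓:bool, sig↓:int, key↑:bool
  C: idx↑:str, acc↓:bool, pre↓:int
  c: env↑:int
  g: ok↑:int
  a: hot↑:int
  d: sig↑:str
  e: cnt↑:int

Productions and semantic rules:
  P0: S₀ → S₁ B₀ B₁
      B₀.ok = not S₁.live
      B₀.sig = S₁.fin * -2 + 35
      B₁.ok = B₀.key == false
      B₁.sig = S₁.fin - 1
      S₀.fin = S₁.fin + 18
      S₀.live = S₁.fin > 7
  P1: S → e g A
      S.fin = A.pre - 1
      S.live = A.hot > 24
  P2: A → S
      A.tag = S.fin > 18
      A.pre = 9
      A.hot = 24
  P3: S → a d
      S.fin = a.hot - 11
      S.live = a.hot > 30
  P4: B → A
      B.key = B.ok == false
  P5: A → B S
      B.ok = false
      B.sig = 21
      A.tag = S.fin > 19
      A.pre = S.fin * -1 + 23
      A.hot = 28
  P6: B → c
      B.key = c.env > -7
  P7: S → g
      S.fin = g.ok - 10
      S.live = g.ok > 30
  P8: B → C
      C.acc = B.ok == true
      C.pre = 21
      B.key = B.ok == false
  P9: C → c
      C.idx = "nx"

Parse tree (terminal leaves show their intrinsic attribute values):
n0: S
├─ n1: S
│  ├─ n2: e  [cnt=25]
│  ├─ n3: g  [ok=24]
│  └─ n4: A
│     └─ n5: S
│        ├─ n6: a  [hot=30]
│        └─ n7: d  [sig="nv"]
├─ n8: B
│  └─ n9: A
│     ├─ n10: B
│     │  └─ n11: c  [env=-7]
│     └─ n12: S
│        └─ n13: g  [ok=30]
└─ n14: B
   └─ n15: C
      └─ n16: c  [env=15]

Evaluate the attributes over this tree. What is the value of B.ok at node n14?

true

1. n2.cnt = 25  [terminal]
2. n3.ok = 24  [terminal]
3. n6.hot = 30  [terminal]
4. n7.sig = "nv"  [terminal]
5. n5.fin = 19  [a.hot - 11]
6. n5.live = false  [a.hot > 30]
7. n4.tag = true  [S.fin > 18]
8. n4.pre = 9  [9]
9. n4.hot = 24  [24]
10. n1.fin = 8  [A.pre - 1]
11. n1.live = false  [A.hot > 24]
12. n8.ok = true  [not S₁.live]
13. n8.sig = 19  [S₁.fin * -2 + 35]
14. n10.ok = false  [false]
15. n10.sig = 21  [21]
16. n11.env = -7  [terminal]
17. n10.key = false  [c.env > -7]
18. n13.ok = 30  [terminal]
19. n12.fin = 20  [g.ok - 10]
20. n12.live = false  [g.ok > 30]
21. n9.tag = true  [S.fin > 19]
22. n9.pre = 3  [S.fin * -1 + 23]
23. n9.hot = 28  [28]
24. n8.key = false  [B.ok == false]
25. n14.ok = true  [B₀.key == false]
26. n14.sig = 7  [S₁.fin - 1]
27. n15.acc = true  [B.ok == true]
28. n15.pre = 21  [21]
29. n16.env = 15  [terminal]
30. n15.idx = "nx"  ["nx"]
31. n14.key = false  [B.ok == false]
32. n0.fin = 26  [S₁.fin + 18]
33. n0.live = true  [S₁.fin > 7]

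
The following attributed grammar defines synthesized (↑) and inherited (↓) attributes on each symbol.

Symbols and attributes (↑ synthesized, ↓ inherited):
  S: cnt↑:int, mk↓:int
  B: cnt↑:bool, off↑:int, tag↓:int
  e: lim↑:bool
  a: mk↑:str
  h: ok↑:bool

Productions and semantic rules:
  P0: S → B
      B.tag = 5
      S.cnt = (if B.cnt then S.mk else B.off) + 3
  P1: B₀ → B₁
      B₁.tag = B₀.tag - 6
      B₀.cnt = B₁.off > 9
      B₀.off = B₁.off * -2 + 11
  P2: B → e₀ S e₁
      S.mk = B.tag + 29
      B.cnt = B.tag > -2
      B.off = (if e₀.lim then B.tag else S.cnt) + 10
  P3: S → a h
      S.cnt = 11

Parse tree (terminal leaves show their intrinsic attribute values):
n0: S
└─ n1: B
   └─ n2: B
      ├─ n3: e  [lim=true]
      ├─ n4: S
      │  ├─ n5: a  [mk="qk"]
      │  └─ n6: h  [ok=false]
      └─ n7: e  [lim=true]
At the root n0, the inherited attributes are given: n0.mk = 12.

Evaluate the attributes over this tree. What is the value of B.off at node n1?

1. n0.mk = 12  [given at root]
2. n1.tag = 5  [5]
3. n2.tag = -1  [B₀.tag - 6]
4. n3.lim = true  [terminal]
5. n4.mk = 28  [B.tag + 29]
6. n5.mk = "qk"  [terminal]
7. n6.ok = false  [terminal]
8. n4.cnt = 11  [11]
9. n7.lim = true  [terminal]
10. n2.cnt = true  [B.tag > -2]
11. n2.off = 9  [(if e₀.lim then B.tag else S.cnt) + 10]
12. n1.cnt = false  [B₁.off > 9]
13. n1.off = -7  [B₁.off * -2 + 11]
14. n0.cnt = -4  [(if B.cnt then S.mk else B.off) + 3]

-7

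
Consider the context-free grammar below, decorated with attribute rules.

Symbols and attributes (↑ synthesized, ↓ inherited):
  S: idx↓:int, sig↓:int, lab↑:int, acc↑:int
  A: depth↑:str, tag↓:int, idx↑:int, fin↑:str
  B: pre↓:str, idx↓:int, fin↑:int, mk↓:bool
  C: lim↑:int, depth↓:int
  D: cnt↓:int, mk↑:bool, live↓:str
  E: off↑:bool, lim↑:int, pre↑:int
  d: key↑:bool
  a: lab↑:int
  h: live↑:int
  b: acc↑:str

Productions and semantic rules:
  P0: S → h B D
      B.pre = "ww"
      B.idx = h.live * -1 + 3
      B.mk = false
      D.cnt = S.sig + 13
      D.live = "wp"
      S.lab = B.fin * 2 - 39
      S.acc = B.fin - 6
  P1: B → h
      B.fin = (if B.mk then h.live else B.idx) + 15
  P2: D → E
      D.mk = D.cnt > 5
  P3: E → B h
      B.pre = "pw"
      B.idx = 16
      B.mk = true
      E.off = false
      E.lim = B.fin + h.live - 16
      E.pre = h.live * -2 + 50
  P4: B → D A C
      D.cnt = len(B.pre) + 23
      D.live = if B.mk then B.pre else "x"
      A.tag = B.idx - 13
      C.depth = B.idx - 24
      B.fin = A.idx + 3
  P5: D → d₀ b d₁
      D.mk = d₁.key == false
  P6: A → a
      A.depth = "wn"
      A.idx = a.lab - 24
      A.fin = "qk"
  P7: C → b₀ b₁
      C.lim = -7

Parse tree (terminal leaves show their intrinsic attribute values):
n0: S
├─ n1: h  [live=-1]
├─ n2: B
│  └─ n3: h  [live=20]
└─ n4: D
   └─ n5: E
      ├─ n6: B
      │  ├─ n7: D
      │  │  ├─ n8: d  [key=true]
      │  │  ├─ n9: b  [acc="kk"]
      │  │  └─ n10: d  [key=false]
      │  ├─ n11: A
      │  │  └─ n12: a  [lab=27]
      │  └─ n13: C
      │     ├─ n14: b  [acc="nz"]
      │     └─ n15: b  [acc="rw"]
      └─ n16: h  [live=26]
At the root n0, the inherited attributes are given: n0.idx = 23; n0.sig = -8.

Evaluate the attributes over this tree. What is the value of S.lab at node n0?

1. n0.idx = 23  [given at root]
2. n0.sig = -8  [given at root]
3. n1.live = -1  [terminal]
4. n2.pre = "ww"  ["ww"]
5. n2.idx = 4  [h.live * -1 + 3]
6. n2.mk = false  [false]
7. n3.live = 20  [terminal]
8. n2.fin = 19  [(if B.mk then h.live else B.idx) + 15]
9. n4.cnt = 5  [S.sig + 13]
10. n4.live = "wp"  ["wp"]
11. n6.pre = "pw"  ["pw"]
12. n6.idx = 16  [16]
13. n6.mk = true  [true]
14. n7.cnt = 25  [len(B.pre) + 23]
15. n7.live = "pw"  [if B.mk then B.pre else "x"]
16. n8.key = true  [terminal]
17. n9.acc = "kk"  [terminal]
18. n10.key = false  [terminal]
19. n7.mk = true  [d₁.key == false]
20. n11.tag = 3  [B.idx - 13]
21. n12.lab = 27  [terminal]
22. n11.depth = "wn"  ["wn"]
23. n11.idx = 3  [a.lab - 24]
24. n11.fin = "qk"  ["qk"]
25. n13.depth = -8  [B.idx - 24]
26. n14.acc = "nz"  [terminal]
27. n15.acc = "rw"  [terminal]
28. n13.lim = -7  [-7]
29. n6.fin = 6  [A.idx + 3]
30. n16.live = 26  [terminal]
31. n5.off = false  [false]
32. n5.lim = 16  [B.fin + h.live - 16]
33. n5.pre = -2  [h.live * -2 + 50]
34. n4.mk = false  [D.cnt > 5]
35. n0.lab = -1  [B.fin * 2 - 39]
36. n0.acc = 13  [B.fin - 6]

-1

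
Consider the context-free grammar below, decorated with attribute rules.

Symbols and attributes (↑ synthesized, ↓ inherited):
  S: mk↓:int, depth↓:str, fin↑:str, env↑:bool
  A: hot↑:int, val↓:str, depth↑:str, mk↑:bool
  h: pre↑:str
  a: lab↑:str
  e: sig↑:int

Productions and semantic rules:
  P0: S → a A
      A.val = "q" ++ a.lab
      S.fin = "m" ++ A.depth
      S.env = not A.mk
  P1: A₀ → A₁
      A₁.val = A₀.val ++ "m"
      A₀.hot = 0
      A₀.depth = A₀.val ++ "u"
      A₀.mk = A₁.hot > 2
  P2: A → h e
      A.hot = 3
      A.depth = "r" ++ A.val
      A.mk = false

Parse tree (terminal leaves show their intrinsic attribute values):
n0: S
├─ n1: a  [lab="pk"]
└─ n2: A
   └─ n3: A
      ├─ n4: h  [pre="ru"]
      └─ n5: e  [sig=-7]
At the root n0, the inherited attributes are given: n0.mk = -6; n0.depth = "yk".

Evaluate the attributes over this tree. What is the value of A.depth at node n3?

1. n0.mk = -6  [given at root]
2. n0.depth = "yk"  [given at root]
3. n1.lab = "pk"  [terminal]
4. n2.val = "qpk"  ["q" ++ a.lab]
5. n3.val = "qpkm"  [A₀.val ++ "m"]
6. n4.pre = "ru"  [terminal]
7. n5.sig = -7  [terminal]
8. n3.hot = 3  [3]
9. n3.depth = "rqpkm"  ["r" ++ A.val]
10. n3.mk = false  [false]
11. n2.hot = 0  [0]
12. n2.depth = "qpku"  [A₀.val ++ "u"]
13. n2.mk = true  [A₁.hot > 2]
14. n0.fin = "mqpku"  ["m" ++ A.depth]
15. n0.env = false  [not A.mk]

"rqpkm"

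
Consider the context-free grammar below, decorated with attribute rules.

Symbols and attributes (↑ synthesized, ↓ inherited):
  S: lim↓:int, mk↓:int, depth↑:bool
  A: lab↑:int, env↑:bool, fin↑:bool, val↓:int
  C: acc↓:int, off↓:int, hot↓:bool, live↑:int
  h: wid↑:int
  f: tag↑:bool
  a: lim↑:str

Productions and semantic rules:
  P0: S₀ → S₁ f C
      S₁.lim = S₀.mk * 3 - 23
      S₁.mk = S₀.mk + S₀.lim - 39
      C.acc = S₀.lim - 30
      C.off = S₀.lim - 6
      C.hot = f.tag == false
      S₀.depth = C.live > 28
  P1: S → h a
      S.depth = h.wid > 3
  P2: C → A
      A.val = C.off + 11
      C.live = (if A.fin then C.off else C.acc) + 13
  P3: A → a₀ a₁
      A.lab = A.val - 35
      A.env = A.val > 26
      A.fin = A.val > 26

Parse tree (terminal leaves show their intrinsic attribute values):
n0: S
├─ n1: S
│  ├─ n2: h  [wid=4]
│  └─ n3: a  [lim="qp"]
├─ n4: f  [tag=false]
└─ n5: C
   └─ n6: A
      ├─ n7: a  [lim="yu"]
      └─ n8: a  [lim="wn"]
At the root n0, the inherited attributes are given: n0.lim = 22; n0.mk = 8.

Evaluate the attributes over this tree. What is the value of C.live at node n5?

1. n0.lim = 22  [given at root]
2. n0.mk = 8  [given at root]
3. n1.lim = 1  [S₀.mk * 3 - 23]
4. n1.mk = -9  [S₀.mk + S₀.lim - 39]
5. n2.wid = 4  [terminal]
6. n3.lim = "qp"  [terminal]
7. n1.depth = true  [h.wid > 3]
8. n4.tag = false  [terminal]
9. n5.acc = -8  [S₀.lim - 30]
10. n5.off = 16  [S₀.lim - 6]
11. n5.hot = true  [f.tag == false]
12. n6.val = 27  [C.off + 11]
13. n7.lim = "yu"  [terminal]
14. n8.lim = "wn"  [terminal]
15. n6.lab = -8  [A.val - 35]
16. n6.env = true  [A.val > 26]
17. n6.fin = true  [A.val > 26]
18. n5.live = 29  [(if A.fin then C.off else C.acc) + 13]
19. n0.depth = true  [C.live > 28]

29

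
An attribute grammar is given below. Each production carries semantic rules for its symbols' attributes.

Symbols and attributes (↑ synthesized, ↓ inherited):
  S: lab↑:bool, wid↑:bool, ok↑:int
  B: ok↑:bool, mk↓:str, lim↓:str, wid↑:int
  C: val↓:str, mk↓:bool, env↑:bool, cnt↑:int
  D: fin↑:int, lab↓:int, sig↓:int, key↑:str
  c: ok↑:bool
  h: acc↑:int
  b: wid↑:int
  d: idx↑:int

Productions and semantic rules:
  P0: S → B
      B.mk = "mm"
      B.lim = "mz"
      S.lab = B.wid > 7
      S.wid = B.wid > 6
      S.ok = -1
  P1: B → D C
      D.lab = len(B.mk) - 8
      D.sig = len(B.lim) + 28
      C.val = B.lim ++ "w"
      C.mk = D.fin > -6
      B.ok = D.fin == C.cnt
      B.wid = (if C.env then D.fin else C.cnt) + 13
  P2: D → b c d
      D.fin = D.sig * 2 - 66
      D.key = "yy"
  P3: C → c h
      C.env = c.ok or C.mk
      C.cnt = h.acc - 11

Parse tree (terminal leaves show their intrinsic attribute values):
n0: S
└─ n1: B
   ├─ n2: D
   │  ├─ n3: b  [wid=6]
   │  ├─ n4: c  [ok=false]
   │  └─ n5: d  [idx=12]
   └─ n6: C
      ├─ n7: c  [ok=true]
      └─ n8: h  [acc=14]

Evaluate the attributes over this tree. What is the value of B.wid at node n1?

1. n1.mk = "mm"  ["mm"]
2. n1.lim = "mz"  ["mz"]
3. n2.lab = -6  [len(B.mk) - 8]
4. n2.sig = 30  [len(B.lim) + 28]
5. n3.wid = 6  [terminal]
6. n4.ok = false  [terminal]
7. n5.idx = 12  [terminal]
8. n2.fin = -6  [D.sig * 2 - 66]
9. n2.key = "yy"  ["yy"]
10. n6.val = "mzw"  [B.lim ++ "w"]
11. n6.mk = false  [D.fin > -6]
12. n7.ok = true  [terminal]
13. n8.acc = 14  [terminal]
14. n6.env = true  [c.ok or C.mk]
15. n6.cnt = 3  [h.acc - 11]
16. n1.ok = false  [D.fin == C.cnt]
17. n1.wid = 7  [(if C.env then D.fin else C.cnt) + 13]
18. n0.lab = false  [B.wid > 7]
19. n0.wid = true  [B.wid > 6]
20. n0.ok = -1  [-1]

7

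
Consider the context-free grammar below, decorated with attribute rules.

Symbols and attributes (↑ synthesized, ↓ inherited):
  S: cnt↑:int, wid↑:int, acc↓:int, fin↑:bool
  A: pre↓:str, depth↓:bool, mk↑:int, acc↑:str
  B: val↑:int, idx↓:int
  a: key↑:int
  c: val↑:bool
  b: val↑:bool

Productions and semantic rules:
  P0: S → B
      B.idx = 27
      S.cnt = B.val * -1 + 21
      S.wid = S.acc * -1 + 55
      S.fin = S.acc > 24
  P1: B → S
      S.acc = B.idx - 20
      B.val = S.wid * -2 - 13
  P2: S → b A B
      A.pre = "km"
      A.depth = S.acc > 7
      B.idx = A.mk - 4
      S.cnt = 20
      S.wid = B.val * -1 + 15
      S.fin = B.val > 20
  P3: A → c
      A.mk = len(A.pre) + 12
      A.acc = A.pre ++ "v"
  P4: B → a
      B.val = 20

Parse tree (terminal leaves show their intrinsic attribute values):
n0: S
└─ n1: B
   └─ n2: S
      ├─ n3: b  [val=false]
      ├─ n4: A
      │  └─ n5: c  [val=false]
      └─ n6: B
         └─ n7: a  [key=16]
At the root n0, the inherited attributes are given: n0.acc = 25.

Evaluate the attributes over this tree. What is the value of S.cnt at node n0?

1. n0.acc = 25  [given at root]
2. n1.idx = 27  [27]
3. n2.acc = 7  [B.idx - 20]
4. n3.val = false  [terminal]
5. n4.pre = "km"  ["km"]
6. n4.depth = false  [S.acc > 7]
7. n5.val = false  [terminal]
8. n4.mk = 14  [len(A.pre) + 12]
9. n4.acc = "kmv"  [A.pre ++ "v"]
10. n6.idx = 10  [A.mk - 4]
11. n7.key = 16  [terminal]
12. n6.val = 20  [20]
13. n2.cnt = 20  [20]
14. n2.wid = -5  [B.val * -1 + 15]
15. n2.fin = false  [B.val > 20]
16. n1.val = -3  [S.wid * -2 - 13]
17. n0.cnt = 24  [B.val * -1 + 21]
18. n0.wid = 30  [S.acc * -1 + 55]
19. n0.fin = true  [S.acc > 24]

24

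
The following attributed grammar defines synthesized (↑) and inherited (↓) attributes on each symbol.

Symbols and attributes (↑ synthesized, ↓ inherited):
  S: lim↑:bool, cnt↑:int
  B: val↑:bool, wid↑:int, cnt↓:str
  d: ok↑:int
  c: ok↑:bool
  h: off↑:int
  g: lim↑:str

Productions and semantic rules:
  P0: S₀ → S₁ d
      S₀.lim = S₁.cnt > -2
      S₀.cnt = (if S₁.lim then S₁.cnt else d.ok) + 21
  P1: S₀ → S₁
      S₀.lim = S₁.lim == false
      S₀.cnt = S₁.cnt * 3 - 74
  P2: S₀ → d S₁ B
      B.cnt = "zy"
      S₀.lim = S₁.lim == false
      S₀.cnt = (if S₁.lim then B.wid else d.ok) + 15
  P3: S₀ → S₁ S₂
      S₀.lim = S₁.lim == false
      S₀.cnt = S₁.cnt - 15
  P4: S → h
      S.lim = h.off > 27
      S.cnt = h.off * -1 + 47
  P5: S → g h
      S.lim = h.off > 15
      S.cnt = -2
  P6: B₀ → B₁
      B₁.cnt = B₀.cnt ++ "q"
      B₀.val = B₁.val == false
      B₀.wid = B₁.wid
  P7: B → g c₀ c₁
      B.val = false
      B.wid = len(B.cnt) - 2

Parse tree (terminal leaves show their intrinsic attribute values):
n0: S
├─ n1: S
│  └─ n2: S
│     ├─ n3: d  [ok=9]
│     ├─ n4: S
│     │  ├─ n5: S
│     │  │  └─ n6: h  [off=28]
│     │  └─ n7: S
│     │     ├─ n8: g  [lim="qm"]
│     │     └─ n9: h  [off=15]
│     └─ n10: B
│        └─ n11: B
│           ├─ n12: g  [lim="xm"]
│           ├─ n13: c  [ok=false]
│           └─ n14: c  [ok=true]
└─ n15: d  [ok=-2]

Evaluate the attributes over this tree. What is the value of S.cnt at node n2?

1. n3.ok = 9  [terminal]
2. n6.off = 28  [terminal]
3. n5.lim = true  [h.off > 27]
4. n5.cnt = 19  [h.off * -1 + 47]
5. n8.lim = "qm"  [terminal]
6. n9.off = 15  [terminal]
7. n7.lim = false  [h.off > 15]
8. n7.cnt = -2  [-2]
9. n4.lim = false  [S₁.lim == false]
10. n4.cnt = 4  [S₁.cnt - 15]
11. n10.cnt = "zy"  ["zy"]
12. n11.cnt = "zyq"  [B₀.cnt ++ "q"]
13. n12.lim = "xm"  [terminal]
14. n13.ok = false  [terminal]
15. n14.ok = true  [terminal]
16. n11.val = false  [false]
17. n11.wid = 1  [len(B.cnt) - 2]
18. n10.val = true  [B₁.val == false]
19. n10.wid = 1  [B₁.wid]
20. n2.lim = true  [S₁.lim == false]
21. n2.cnt = 24  [(if S₁.lim then B.wid else d.ok) + 15]
22. n1.lim = false  [S₁.lim == false]
23. n1.cnt = -2  [S₁.cnt * 3 - 74]
24. n15.ok = -2  [terminal]
25. n0.lim = false  [S₁.cnt > -2]
26. n0.cnt = 19  [(if S₁.lim then S₁.cnt else d.ok) + 21]

24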